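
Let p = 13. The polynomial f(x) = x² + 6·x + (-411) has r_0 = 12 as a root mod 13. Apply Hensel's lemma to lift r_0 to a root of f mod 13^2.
r_1 = 103 (mod 169)

Hensel: r_{i+1} = r_i − f(r_i)·(f′(r_i))^{-1} mod 13^{i+2}, f′(x) = 2x + 6. Iterate:
  r_0 = 12 (mod 13)
  r_1 = 103 (mod 169)
Final: r = 103 satisfies f(r) ≡ 0 mod 13^2.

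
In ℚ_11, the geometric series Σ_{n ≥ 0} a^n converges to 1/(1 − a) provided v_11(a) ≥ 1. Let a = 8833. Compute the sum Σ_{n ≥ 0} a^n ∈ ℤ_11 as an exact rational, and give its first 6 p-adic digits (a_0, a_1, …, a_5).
Σ a^n = 1/(1 − a) = -1/8832;  first 6 digits = (1, 0, 7, 6, 5, 0)

v_11(a) = 2 ≥ 1, so the series converges in ℤ_11 to 1/(1 − a) = 1/(1 − 8833) = -1/8832. Expand this rational in ℤ_11: compute digits iteratively via d_i = x_i mod 11, x_{i+1} = (x_i − d_i)/11. The first 6 digits are (1, 0, 7, 6, 5, 0).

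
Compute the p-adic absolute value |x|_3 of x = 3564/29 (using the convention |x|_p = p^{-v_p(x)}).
|3564/29|_3 = 1/81

Step 1 — compute v_3(x) by factoring powers of 3 out of the numerator and denominator: v_3(3564/29) = 4. Step 2 — apply |x|_p = p^{-v_p(x)} = 3^{-4} = 1/81.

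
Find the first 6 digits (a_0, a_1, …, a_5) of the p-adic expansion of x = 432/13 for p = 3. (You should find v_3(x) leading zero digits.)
(a_0, …, a_5) = (0, 0, 0, 1, 1, 2)

v_3(432/13) = 3, so a_0 = ... = a_2 = 0. Factor out: x = 3^3 · u with u = 16/13 a unit in ℤ_3. Expand u iteratively via a_{v+i} = u_i mod 3, u_{i+1} = (u_i − a_{v+i})/3:
  u_0 = 16/13;  a_3 = 1;  u_1 = (u_0 − 1)/3 = 1/13
  u_1 = 1/13;  a_4 = 1;  u_2 = (u_1 − 1)/3 = -4/13
  u_2 = -4/13;  a_5 = 2;  u_3 = (u_2 − 2)/3 = -10/13
Digits: (0, 0, 0, 1, 1, 2).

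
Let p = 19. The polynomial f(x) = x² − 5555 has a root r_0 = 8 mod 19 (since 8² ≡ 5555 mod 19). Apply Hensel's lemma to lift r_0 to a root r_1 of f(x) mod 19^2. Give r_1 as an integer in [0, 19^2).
r_1 = 103 (mod 361)

Hensel's recurrence: r_{i+1} = r_i − f(r_i)·(f′(r_i))^{-1} mod 19^{i+2}, with f′(x) = 2x. Iterate:
  r_0 = 8 (mod 19)
  r_1 = 103 (mod 361)
Final: r_1 = 103, and one checks f(r_1) ≡ 0 mod 19^2.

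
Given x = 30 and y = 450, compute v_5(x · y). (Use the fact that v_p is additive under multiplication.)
v_5(13500) = 3

v_p(x) = 1 (factor: 30 = 5^1 · 6); v_p(y) = 2 (factor: 450 = 5^2 · 18). Additivity: v_p(xy) = v_p(x) + v_p(y) = 1 + 2 = 3. (Direct check: xy = 13500 = 5^3 · (108).)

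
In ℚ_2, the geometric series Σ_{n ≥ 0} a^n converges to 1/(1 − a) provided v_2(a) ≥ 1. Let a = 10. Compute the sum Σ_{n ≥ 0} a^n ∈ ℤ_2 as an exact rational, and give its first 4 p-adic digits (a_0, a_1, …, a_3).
Σ a^n = 1/(1 − a) = -1/9;  first 4 digits = (1, 1, 1, 0)

v_2(a) = 1 ≥ 1, so the series converges in ℤ_2 to 1/(1 − a) = 1/(1 − 10) = -1/9. Expand this rational in ℤ_2: compute digits iteratively via d_i = x_i mod 2, x_{i+1} = (x_i − d_i)/2. The first 4 digits are (1, 1, 1, 0).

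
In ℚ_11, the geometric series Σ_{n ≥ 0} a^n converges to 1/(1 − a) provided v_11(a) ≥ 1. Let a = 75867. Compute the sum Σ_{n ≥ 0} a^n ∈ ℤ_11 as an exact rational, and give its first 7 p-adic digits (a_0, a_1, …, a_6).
Σ a^n = 1/(1 − a) = -1/75866;  first 7 digits = (1, 0, 0, 2, 5, 0, 4)

v_11(a) = 3 ≥ 1, so the series converges in ℤ_11 to 1/(1 − a) = 1/(1 − 75867) = -1/75866. Expand this rational in ℤ_11: compute digits iteratively via d_i = x_i mod 11, x_{i+1} = (x_i − d_i)/11. The first 7 digits are (1, 0, 0, 2, 5, 0, 4).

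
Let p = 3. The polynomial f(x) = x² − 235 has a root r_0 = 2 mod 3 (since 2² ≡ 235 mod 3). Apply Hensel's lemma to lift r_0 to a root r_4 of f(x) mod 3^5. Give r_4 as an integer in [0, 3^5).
r_4 = 44 (mod 243)

Hensel's recurrence: r_{i+1} = r_i − f(r_i)·(f′(r_i))^{-1} mod 3^{i+2}, with f′(x) = 2x. Iterate:
  r_0 = 2 (mod 3)
  r_1 = 8 (mod 9)
  r_2 = 17 (mod 27)
  r_3 = 44 (mod 81)
  r_4 = 44 (mod 243)
Final: r_4 = 44, and one checks f(r_4) ≡ 0 mod 3^5.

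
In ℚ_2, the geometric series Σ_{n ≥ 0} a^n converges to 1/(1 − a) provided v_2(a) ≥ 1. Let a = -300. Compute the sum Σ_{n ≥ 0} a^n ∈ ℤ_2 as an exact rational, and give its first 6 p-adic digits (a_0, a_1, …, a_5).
Σ a^n = 1/(1 − a) = 1/301;  first 6 digits = (1, 0, 1, 0, 0, 1)

v_2(a) = 2 ≥ 1, so the series converges in ℤ_2 to 1/(1 − a) = 1/(1 − (-300)) = 1/301. Expand this rational in ℤ_2: compute digits iteratively via d_i = x_i mod 2, x_{i+1} = (x_i − d_i)/2. The first 6 digits are (1, 0, 1, 0, 0, 1).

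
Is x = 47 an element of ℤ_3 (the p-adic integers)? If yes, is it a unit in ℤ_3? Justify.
x ∈ ℤ_3^× (unit); v_3(x) = 0

ℤ_3 = {x ∈ ℚ_3 : v_3(x) ≥ 0} and ℤ_3^× = {x ∈ ℤ_3 : v_3(x) = 0}. Here v_3(47) = v_3(num) − v_3(den) = 0; compare against these criteria.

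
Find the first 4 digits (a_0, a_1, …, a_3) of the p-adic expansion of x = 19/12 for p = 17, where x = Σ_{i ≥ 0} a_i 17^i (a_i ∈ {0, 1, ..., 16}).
(a_0, …, a_3) = (3, 7, 1, 7)

v_17(19/12) = 0 (numerator and denominator both coprime to 17), so x ∈ ℤ_17^×. Compute digits iteratively via a_i = x_i mod 17, x_{i+1} = (x_i − a_i)/17, with x_0 = x:
  x_0 = 19/12;  a_0 = 3;  x_1 = (x_0 − 3)/17 = -1/12
  x_1 = -1/12;  a_1 = 7;  x_2 = (x_1 − 7)/17 = -5/12
  x_2 = -5/12;  a_2 = 1;  x_3 = (x_2 − 1)/17 = -1/12
  x_3 = -1/12;  a_3 = 7;  x_4 = (x_3 − 7)/17 = -5/12
Digits: (3, 7, 1, 7).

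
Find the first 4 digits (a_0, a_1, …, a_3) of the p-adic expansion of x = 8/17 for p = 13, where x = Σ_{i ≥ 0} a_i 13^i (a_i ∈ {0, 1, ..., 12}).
(a_0, …, a_3) = (2, 6, 11, 6)

v_13(8/17) = 0 (numerator and denominator both coprime to 13), so x ∈ ℤ_13^×. Compute digits iteratively via a_i = x_i mod 13, x_{i+1} = (x_i − a_i)/13, with x_0 = x:
  x_0 = 8/17;  a_0 = 2;  x_1 = (x_0 − 2)/13 = -2/17
  x_1 = -2/17;  a_1 = 6;  x_2 = (x_1 − 6)/13 = -8/17
  x_2 = -8/17;  a_2 = 11;  x_3 = (x_2 − 11)/13 = -15/17
  x_3 = -15/17;  a_3 = 6;  x_4 = (x_3 − 6)/13 = -9/17
Digits: (2, 6, 11, 6).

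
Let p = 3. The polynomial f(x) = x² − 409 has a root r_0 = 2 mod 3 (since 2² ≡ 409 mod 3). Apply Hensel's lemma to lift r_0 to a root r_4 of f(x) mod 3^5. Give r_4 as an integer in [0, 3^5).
r_4 = 164 (mod 243)

Hensel's recurrence: r_{i+1} = r_i − f(r_i)·(f′(r_i))^{-1} mod 3^{i+2}, with f′(x) = 2x. Iterate:
  r_0 = 2 (mod 3)
  r_1 = 2 (mod 9)
  r_2 = 2 (mod 27)
  r_3 = 2 (mod 81)
  r_4 = 164 (mod 243)
Final: r_4 = 164, and one checks f(r_4) ≡ 0 mod 3^5.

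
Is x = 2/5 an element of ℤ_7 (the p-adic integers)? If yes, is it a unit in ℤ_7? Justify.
x ∈ ℤ_7^× (unit); v_7(x) = 0

ℤ_7 = {x ∈ ℚ_7 : v_7(x) ≥ 0} and ℤ_7^× = {x ∈ ℤ_7 : v_7(x) = 0}. Here v_7(2/5) = v_7(num) − v_7(den) = 0; compare against these criteria.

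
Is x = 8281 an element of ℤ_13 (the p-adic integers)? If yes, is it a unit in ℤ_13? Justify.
x ∈ ℤ_13 but not a unit; v_13(x) = 2 > 0

ℤ_13 = {x ∈ ℚ_13 : v_13(x) ≥ 0} and ℤ_13^× = {x ∈ ℤ_13 : v_13(x) = 0}. Here v_13(8281) = v_13(num) − v_13(den) = 2; compare against these criteria.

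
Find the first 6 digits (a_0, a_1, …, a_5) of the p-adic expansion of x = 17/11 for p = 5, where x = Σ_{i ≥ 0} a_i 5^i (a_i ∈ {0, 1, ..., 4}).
(a_0, …, a_5) = (2, 4, 1, 1, 2, 0)

v_5(17/11) = 0 (numerator and denominator both coprime to 5), so x ∈ ℤ_5^×. Compute digits iteratively via a_i = x_i mod 5, x_{i+1} = (x_i − a_i)/5, with x_0 = x:
  x_0 = 17/11;  a_0 = 2;  x_1 = (x_0 − 2)/5 = -1/11
  x_1 = -1/11;  a_1 = 4;  x_2 = (x_1 − 4)/5 = -9/11
  x_2 = -9/11;  a_2 = 1;  x_3 = (x_2 − 1)/5 = -4/11
  x_3 = -4/11;  a_3 = 1;  x_4 = (x_3 − 1)/5 = -3/11
  x_4 = -3/11;  a_4 = 2;  x_5 = (x_4 − 2)/5 = -5/11
  x_5 = -5/11;  a_5 = 0;  x_6 = (x_5 − 0)/5 = -1/11
Digits: (2, 4, 1, 1, 2, 0).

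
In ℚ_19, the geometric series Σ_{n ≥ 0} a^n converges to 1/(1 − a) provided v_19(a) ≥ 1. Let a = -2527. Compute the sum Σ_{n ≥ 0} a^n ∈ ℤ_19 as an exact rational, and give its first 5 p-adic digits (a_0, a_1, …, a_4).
Σ a^n = 1/(1 − a) = 1/2528;  first 5 digits = (1, 0, 12, 18, 10)

v_19(a) = 2 ≥ 1, so the series converges in ℤ_19 to 1/(1 − a) = 1/(1 − (-2527)) = 1/2528. Expand this rational in ℤ_19: compute digits iteratively via d_i = x_i mod 19, x_{i+1} = (x_i − d_i)/19. The first 5 digits are (1, 0, 12, 18, 10).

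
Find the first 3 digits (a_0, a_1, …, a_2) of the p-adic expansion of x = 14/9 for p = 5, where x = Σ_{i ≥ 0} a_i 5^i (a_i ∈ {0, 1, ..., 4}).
(a_0, …, a_2) = (1, 4, 2)

v_5(14/9) = 0 (numerator and denominator both coprime to 5), so x ∈ ℤ_5^×. Compute digits iteratively via a_i = x_i mod 5, x_{i+1} = (x_i − a_i)/5, with x_0 = x:
  x_0 = 14/9;  a_0 = 1;  x_1 = (x_0 − 1)/5 = 1/9
  x_1 = 1/9;  a_1 = 4;  x_2 = (x_1 − 4)/5 = -7/9
  x_2 = -7/9;  a_2 = 2;  x_3 = (x_2 − 2)/5 = -5/9
Digits: (1, 4, 2).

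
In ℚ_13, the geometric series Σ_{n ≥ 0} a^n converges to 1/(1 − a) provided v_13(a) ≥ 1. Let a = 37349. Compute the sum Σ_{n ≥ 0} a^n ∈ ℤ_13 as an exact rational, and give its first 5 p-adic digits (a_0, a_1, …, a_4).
Σ a^n = 1/(1 − a) = -1/37348;  first 5 digits = (1, 0, 0, 4, 1)

v_13(a) = 3 ≥ 1, so the series converges in ℤ_13 to 1/(1 − a) = 1/(1 − 37349) = -1/37348. Expand this rational in ℤ_13: compute digits iteratively via d_i = x_i mod 13, x_{i+1} = (x_i − d_i)/13. The first 5 digits are (1, 0, 0, 4, 1).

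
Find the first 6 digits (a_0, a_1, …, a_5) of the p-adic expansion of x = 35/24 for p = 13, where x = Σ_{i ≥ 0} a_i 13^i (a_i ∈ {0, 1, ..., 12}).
(a_0, …, a_5) = (2, 7, 0, 7, 0, 7)

v_13(35/24) = 0 (numerator and denominator both coprime to 13), so x ∈ ℤ_13^×. Compute digits iteratively via a_i = x_i mod 13, x_{i+1} = (x_i − a_i)/13, with x_0 = x:
  x_0 = 35/24;  a_0 = 2;  x_1 = (x_0 − 2)/13 = -1/24
  x_1 = -1/24;  a_1 = 7;  x_2 = (x_1 − 7)/13 = -13/24
  x_2 = -13/24;  a_2 = 0;  x_3 = (x_2 − 0)/13 = -1/24
  x_3 = -1/24;  a_3 = 7;  x_4 = (x_3 − 7)/13 = -13/24
  x_4 = -13/24;  a_4 = 0;  x_5 = (x_4 − 0)/13 = -1/24
  x_5 = -1/24;  a_5 = 7;  x_6 = (x_5 − 7)/13 = -13/24
Digits: (2, 7, 0, 7, 0, 7).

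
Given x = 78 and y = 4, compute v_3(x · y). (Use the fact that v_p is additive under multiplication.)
v_3(312) = 1

v_p(x) = 1 (factor: 78 = 3^1 · 26); v_p(y) = 0 (factor: 4 = 3^0 · 4). Additivity: v_p(xy) = v_p(x) + v_p(y) = 1 + 0 = 1. (Direct check: xy = 312 = 3^1 · (104).)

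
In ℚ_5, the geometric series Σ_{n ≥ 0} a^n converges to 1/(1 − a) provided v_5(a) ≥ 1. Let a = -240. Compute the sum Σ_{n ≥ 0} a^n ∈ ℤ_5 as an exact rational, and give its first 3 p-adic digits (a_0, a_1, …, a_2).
Σ a^n = 1/(1 − a) = 1/241;  first 3 digits = (1, 2, 4)

v_5(a) = 1 ≥ 1, so the series converges in ℤ_5 to 1/(1 − a) = 1/(1 − (-240)) = 1/241. Expand this rational in ℤ_5: compute digits iteratively via d_i = x_i mod 5, x_{i+1} = (x_i − d_i)/5. The first 3 digits are (1, 2, 4).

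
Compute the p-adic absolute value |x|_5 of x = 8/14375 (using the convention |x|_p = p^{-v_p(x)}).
|8/14375|_5 = 625

Step 1 — compute v_5(x) by factoring powers of 5 out of the numerator and denominator: v_5(8/14375) = -4. Step 2 — apply |x|_p = p^{-v_p(x)} = 5^{4} = 625.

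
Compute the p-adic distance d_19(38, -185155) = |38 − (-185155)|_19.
d_19(38, -185155) = 1/6859

Step 1 — x − y = 38 − (-185155) = 185193. Step 2 — v_19(185193) = 3 (factor: 185193 = (19^3 · 27); the sign does not affect v_p). Step 3 — |x − y|_19 = 19^{-3} = 1/6859.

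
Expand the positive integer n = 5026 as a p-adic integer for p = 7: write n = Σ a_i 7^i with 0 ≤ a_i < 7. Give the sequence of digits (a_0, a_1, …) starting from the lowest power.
(a_0, a_1, …) = (0, 4, 4, 0, 2)

Repeated division by 7 gives the digits low-to-high: 5026 = 4·7^1 + 4·7^2 + 2·7^4. Digit sequence: (0, 4, 4, 0, 2).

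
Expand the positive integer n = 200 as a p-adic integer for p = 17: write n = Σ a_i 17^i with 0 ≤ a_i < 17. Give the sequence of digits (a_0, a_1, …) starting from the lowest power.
(a_0, a_1, …) = (13, 11)

Repeated division by 17 gives the digits low-to-high: 200 = 13 + 11·17^1. Digit sequence: (13, 11).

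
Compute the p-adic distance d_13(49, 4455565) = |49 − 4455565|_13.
d_13(49, 4455565) = 1/371293

Step 1 — x − y = 49 − 4455565 = -4455516. Step 2 — v_13(-4455516) = 5 (factor: -4455516 = −(13^5 · 12); the sign does not affect v_p). Step 3 — |x − y|_13 = 13^{-5} = 1/371293.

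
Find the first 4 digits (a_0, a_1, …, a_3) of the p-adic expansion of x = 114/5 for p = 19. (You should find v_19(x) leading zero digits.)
(a_0, …, a_3) = (0, 5, 15, 3)

v_19(114/5) = 1, so a_0 = ... = a_0 = 0. Factor out: x = 19^1 · u with u = 6/5 a unit in ℤ_19. Expand u iteratively via a_{v+i} = u_i mod 19, u_{i+1} = (u_i − a_{v+i})/19:
  u_0 = 6/5;  a_1 = 5;  u_1 = (u_0 − 5)/19 = -1/5
  u_1 = -1/5;  a_2 = 15;  u_2 = (u_1 − 15)/19 = -4/5
  u_2 = -4/5;  a_3 = 3;  u_3 = (u_2 − 3)/19 = -1/5
Digits: (0, 5, 15, 3).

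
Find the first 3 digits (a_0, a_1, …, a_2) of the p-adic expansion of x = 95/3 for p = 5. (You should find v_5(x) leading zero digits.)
(a_0, …, a_2) = (0, 3, 4)

v_5(95/3) = 1, so a_0 = ... = a_0 = 0. Factor out: x = 5^1 · u with u = 19/3 a unit in ℤ_5. Expand u iteratively via a_{v+i} = u_i mod 5, u_{i+1} = (u_i − a_{v+i})/5:
  u_0 = 19/3;  a_1 = 3;  u_1 = (u_0 − 3)/5 = 2/3
  u_1 = 2/3;  a_2 = 4;  u_2 = (u_1 − 4)/5 = -2/3
Digits: (0, 3, 4).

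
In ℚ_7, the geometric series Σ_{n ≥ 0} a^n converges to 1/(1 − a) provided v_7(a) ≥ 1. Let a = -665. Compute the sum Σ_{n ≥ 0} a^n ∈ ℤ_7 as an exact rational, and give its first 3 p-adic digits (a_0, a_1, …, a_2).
Σ a^n = 1/(1 − a) = 1/666;  first 3 digits = (1, 3, 2)

v_7(a) = 1 ≥ 1, so the series converges in ℤ_7 to 1/(1 − a) = 1/(1 − (-665)) = 1/666. Expand this rational in ℤ_7: compute digits iteratively via d_i = x_i mod 7, x_{i+1} = (x_i − d_i)/7. The first 3 digits are (1, 3, 2).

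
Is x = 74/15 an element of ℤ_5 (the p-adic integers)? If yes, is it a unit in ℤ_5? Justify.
x ∉ ℤ_5 (v_5(x) = -1 < 0)

ℤ_5 = {x ∈ ℚ_5 : v_5(x) ≥ 0} and ℤ_5^× = {x ∈ ℤ_5 : v_5(x) = 0}. Here v_5(74/15) = v_5(num) − v_5(den) = -1; compare against these criteria.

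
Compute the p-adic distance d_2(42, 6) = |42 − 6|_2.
d_2(42, 6) = 1/4

Step 1 — x − y = 42 − 6 = 36. Step 2 — v_2(36) = 2 (factor: 36 = (2^2 · 9); the sign does not affect v_p). Step 3 — |x − y|_2 = 2^{-2} = 1/4.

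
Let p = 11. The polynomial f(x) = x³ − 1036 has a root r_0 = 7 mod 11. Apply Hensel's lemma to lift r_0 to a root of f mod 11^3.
r_2 = 513 (mod 1331)

Hensel: r_{i+1} = r_i − f(r_i)/f′(r_i) mod 11^{i+2}, where f′(x) = 3x². Iterate:
  r_0 = 7 (mod 11)
  r_1 = 29 (mod 121)
  r_2 = 513 (mod 1331)
Final: r = 513 with f(r) ≡ 0 mod 11^3.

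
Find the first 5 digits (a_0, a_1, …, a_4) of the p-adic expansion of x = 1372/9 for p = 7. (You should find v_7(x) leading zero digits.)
(a_0, …, a_4) = (0, 0, 0, 2, 6)

v_7(1372/9) = 3, so a_0 = ... = a_2 = 0. Factor out: x = 7^3 · u with u = 4/9 a unit in ℤ_7. Expand u iteratively via a_{v+i} = u_i mod 7, u_{i+1} = (u_i − a_{v+i})/7:
  u_0 = 4/9;  a_3 = 2;  u_1 = (u_0 − 2)/7 = -2/9
  u_1 = -2/9;  a_4 = 6;  u_2 = (u_1 − 6)/7 = -8/9
Digits: (0, 0, 0, 2, 6).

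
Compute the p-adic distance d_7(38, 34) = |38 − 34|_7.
d_7(38, 34) = 1

Step 1 — x − y = 38 − 34 = 4. Step 2 — v_7(4) = 0 (factor: 4 = (7^0 · 4); the sign does not affect v_p). Step 3 — |x − y|_7 = 7^{0} = 1.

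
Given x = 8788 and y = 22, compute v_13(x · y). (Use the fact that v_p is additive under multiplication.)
v_13(193336) = 3

v_p(x) = 3 (factor: 8788 = 13^3 · 4); v_p(y) = 0 (factor: 22 = 13^0 · 22). Additivity: v_p(xy) = v_p(x) + v_p(y) = 3 + 0 = 3. (Direct check: xy = 193336 = 13^3 · (88).)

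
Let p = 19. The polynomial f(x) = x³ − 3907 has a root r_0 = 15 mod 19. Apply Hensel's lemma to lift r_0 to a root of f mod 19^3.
r_2 = 1079 (mod 6859)

Hensel: r_{i+1} = r_i − f(r_i)/f′(r_i) mod 19^{i+2}, where f′(x) = 3x². Iterate:
  r_0 = 15 (mod 19)
  r_1 = 357 (mod 361)
  r_2 = 1079 (mod 6859)
Final: r = 1079 with f(r) ≡ 0 mod 19^3.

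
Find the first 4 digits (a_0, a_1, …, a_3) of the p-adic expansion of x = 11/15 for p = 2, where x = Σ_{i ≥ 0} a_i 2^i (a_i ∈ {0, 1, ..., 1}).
(a_0, …, a_3) = (1, 0, 1, 0)

v_2(11/15) = 0 (numerator and denominator both coprime to 2), so x ∈ ℤ_2^×. Compute digits iteratively via a_i = x_i mod 2, x_{i+1} = (x_i − a_i)/2, with x_0 = x:
  x_0 = 11/15;  a_0 = 1;  x_1 = (x_0 − 1)/2 = -2/15
  x_1 = -2/15;  a_1 = 0;  x_2 = (x_1 − 0)/2 = -1/15
  x_2 = -1/15;  a_2 = 1;  x_3 = (x_2 − 1)/2 = -8/15
  x_3 = -8/15;  a_3 = 0;  x_4 = (x_3 − 0)/2 = -4/15
Digits: (1, 0, 1, 0).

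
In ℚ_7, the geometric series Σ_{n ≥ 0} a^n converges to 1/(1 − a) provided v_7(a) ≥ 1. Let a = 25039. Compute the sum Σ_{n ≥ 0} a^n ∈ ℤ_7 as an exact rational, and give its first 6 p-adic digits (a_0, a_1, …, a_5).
Σ a^n = 1/(1 − a) = -1/25038;  first 6 digits = (1, 0, 0, 3, 3, 1)

v_7(a) = 3 ≥ 1, so the series converges in ℤ_7 to 1/(1 − a) = 1/(1 − 25039) = -1/25038. Expand this rational in ℤ_7: compute digits iteratively via d_i = x_i mod 7, x_{i+1} = (x_i − d_i)/7. The first 6 digits are (1, 0, 0, 3, 3, 1).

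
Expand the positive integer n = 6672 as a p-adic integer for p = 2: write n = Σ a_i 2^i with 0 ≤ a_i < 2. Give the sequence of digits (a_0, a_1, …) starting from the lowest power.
(a_0, a_1, …) = (0, 0, 0, 0, 1, 0, 0, 0, 0, 1, 0, 1, 1)

Repeated division by 2 gives the digits low-to-high: 6672 = 1·2^4 + 1·2^9 + 1·2^11 + 1·2^12. Digit sequence: (0, 0, 0, 0, 1, 0, 0, 0, 0, 1, 0, 1, 1).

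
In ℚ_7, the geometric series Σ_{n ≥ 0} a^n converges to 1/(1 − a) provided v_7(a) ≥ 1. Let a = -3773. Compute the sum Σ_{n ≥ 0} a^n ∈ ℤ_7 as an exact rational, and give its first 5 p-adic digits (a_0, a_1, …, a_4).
Σ a^n = 1/(1 − a) = 1/3774;  first 5 digits = (1, 0, 0, 3, 5)

v_7(a) = 3 ≥ 1, so the series converges in ℤ_7 to 1/(1 − a) = 1/(1 − (-3773)) = 1/3774. Expand this rational in ℤ_7: compute digits iteratively via d_i = x_i mod 7, x_{i+1} = (x_i − d_i)/7. The first 5 digits are (1, 0, 0, 3, 5).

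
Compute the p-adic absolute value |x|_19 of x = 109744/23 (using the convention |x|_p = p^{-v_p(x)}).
|109744/23|_19 = 1/6859

Step 1 — compute v_19(x) by factoring powers of 19 out of the numerator and denominator: v_19(109744/23) = 3. Step 2 — apply |x|_p = p^{-v_p(x)} = 19^{-3} = 1/6859.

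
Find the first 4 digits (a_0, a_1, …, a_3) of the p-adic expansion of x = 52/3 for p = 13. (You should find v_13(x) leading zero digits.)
(a_0, …, a_3) = (0, 10, 8, 8)

v_13(52/3) = 1, so a_0 = ... = a_0 = 0. Factor out: x = 13^1 · u with u = 4/3 a unit in ℤ_13. Expand u iteratively via a_{v+i} = u_i mod 13, u_{i+1} = (u_i − a_{v+i})/13:
  u_0 = 4/3;  a_1 = 10;  u_1 = (u_0 − 10)/13 = -2/3
  u_1 = -2/3;  a_2 = 8;  u_2 = (u_1 − 8)/13 = -2/3
  u_2 = -2/3;  a_3 = 8;  u_3 = (u_2 − 8)/13 = -2/3
Digits: (0, 10, 8, 8).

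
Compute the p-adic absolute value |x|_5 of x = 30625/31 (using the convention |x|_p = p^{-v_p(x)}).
|30625/31|_5 = 1/625

Step 1 — compute v_5(x) by factoring powers of 5 out of the numerator and denominator: v_5(30625/31) = 4. Step 2 — apply |x|_p = p^{-v_p(x)} = 5^{-4} = 1/625.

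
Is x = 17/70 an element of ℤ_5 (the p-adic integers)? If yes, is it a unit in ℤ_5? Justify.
x ∉ ℤ_5 (v_5(x) = -1 < 0)

ℤ_5 = {x ∈ ℚ_5 : v_5(x) ≥ 0} and ℤ_5^× = {x ∈ ℤ_5 : v_5(x) = 0}. Here v_5(17/70) = v_5(num) − v_5(den) = -1; compare against these criteria.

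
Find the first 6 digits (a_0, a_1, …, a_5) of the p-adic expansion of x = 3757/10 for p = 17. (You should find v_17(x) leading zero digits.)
(a_0, …, a_5) = (0, 0, 3, 5, 15, 11)

v_17(3757/10) = 2, so a_0 = ... = a_1 = 0. Factor out: x = 17^2 · u with u = 13/10 a unit in ℤ_17. Expand u iteratively via a_{v+i} = u_i mod 17, u_{i+1} = (u_i − a_{v+i})/17:
  u_0 = 13/10;  a_2 = 3;  u_1 = (u_0 − 3)/17 = -1/10
  u_1 = -1/10;  a_3 = 5;  u_2 = (u_1 − 5)/17 = -3/10
  u_2 = -3/10;  a_4 = 15;  u_3 = (u_2 − 15)/17 = -9/10
  u_3 = -9/10;  a_5 = 11;  u_4 = (u_3 − 11)/17 = -7/10
Digits: (0, 0, 3, 5, 15, 11).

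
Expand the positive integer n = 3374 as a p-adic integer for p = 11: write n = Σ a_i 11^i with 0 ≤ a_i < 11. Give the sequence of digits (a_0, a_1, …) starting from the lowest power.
(a_0, a_1, …) = (8, 9, 5, 2)

Repeated division by 11 gives the digits low-to-high: 3374 = 8 + 9·11^1 + 5·11^2 + 2·11^3. Digit sequence: (8, 9, 5, 2).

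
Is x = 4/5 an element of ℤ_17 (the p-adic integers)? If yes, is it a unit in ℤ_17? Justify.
x ∈ ℤ_17^× (unit); v_17(x) = 0

ℤ_17 = {x ∈ ℚ_17 : v_17(x) ≥ 0} and ℤ_17^× = {x ∈ ℤ_17 : v_17(x) = 0}. Here v_17(4/5) = v_17(num) − v_17(den) = 0; compare against these criteria.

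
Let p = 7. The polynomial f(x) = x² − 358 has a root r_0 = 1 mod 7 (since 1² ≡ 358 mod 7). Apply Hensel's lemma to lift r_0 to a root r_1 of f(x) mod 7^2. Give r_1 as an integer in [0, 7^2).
r_1 = 8 (mod 49)

Hensel's recurrence: r_{i+1} = r_i − f(r_i)·(f′(r_i))^{-1} mod 7^{i+2}, with f′(x) = 2x. Iterate:
  r_0 = 1 (mod 7)
  r_1 = 8 (mod 49)
Final: r_1 = 8, and one checks f(r_1) ≡ 0 mod 7^2.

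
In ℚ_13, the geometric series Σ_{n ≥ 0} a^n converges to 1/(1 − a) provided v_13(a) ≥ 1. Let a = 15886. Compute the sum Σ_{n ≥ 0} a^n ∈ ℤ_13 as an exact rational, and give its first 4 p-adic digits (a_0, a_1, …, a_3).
Σ a^n = 1/(1 − a) = -1/15885;  first 4 digits = (1, 0, 3, 7)

v_13(a) = 2 ≥ 1, so the series converges in ℤ_13 to 1/(1 − a) = 1/(1 − 15886) = -1/15885. Expand this rational in ℤ_13: compute digits iteratively via d_i = x_i mod 13, x_{i+1} = (x_i − d_i)/13. The first 4 digits are (1, 0, 3, 7).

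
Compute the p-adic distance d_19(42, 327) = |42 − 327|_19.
d_19(42, 327) = 1/19

Step 1 — x − y = 42 − 327 = -285. Step 2 — v_19(-285) = 1 (factor: -285 = −(19^1 · 15); the sign does not affect v_p). Step 3 — |x − y|_19 = 19^{-1} = 1/19.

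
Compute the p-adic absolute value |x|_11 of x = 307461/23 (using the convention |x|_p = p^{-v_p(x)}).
|307461/23|_11 = 1/14641

Step 1 — compute v_11(x) by factoring powers of 11 out of the numerator and denominator: v_11(307461/23) = 4. Step 2 — apply |x|_p = p^{-v_p(x)} = 11^{-4} = 1/14641.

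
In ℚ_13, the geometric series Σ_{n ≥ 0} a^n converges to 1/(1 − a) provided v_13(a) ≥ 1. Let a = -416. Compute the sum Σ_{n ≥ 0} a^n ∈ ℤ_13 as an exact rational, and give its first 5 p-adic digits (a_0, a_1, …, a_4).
Σ a^n = 1/(1 − a) = 1/417;  first 5 digits = (1, 7, 7, 5, 3)

v_13(a) = 1 ≥ 1, so the series converges in ℤ_13 to 1/(1 − a) = 1/(1 − (-416)) = 1/417. Expand this rational in ℤ_13: compute digits iteratively via d_i = x_i mod 13, x_{i+1} = (x_i − d_i)/13. The first 5 digits are (1, 7, 7, 5, 3).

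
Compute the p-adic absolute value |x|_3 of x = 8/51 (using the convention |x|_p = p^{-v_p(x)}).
|8/51|_3 = 3

Step 1 — compute v_3(x) by factoring powers of 3 out of the numerator and denominator: v_3(8/51) = -1. Step 2 — apply |x|_p = p^{-v_p(x)} = 3^{1} = 3.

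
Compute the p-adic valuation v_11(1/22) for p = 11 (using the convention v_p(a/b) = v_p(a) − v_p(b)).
v_11(1/22) = -1

Factor powers of 11 from the numerator and denominator of the reduced fraction: 1 = 11^0 · 1 and 22 = 11^1 · 2. Apply v_p(a/b) = v_p(a) − v_p(b): v_11(1/22) = 0 − 1 = -1.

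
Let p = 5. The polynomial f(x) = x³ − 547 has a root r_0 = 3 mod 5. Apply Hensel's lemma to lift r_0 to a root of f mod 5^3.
r_2 = 63 (mod 125)

Hensel: r_{i+1} = r_i − f(r_i)/f′(r_i) mod 5^{i+2}, where f′(x) = 3x². Iterate:
  r_0 = 3 (mod 5)
  r_1 = 13 (mod 25)
  r_2 = 63 (mod 125)
Final: r = 63 with f(r) ≡ 0 mod 5^3.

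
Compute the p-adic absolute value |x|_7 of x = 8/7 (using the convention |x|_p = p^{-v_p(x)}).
|8/7|_7 = 7

Step 1 — compute v_7(x) by factoring powers of 7 out of the numerator and denominator: v_7(8/7) = -1. Step 2 — apply |x|_p = p^{-v_p(x)} = 7^{1} = 7.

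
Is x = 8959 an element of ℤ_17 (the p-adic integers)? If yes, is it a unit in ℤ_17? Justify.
x ∈ ℤ_17 but not a unit; v_17(x) = 2 > 0

ℤ_17 = {x ∈ ℚ_17 : v_17(x) ≥ 0} and ℤ_17^× = {x ∈ ℤ_17 : v_17(x) = 0}. Here v_17(8959) = v_17(num) − v_17(den) = 2; compare against these criteria.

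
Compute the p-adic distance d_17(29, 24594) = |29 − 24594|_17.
d_17(29, 24594) = 1/4913

Step 1 — x − y = 29 − 24594 = -24565. Step 2 — v_17(-24565) = 3 (factor: -24565 = −(17^3 · 5); the sign does not affect v_p). Step 3 — |x − y|_17 = 17^{-3} = 1/4913.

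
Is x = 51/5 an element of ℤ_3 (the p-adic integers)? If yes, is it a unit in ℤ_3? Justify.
x ∈ ℤ_3 but not a unit; v_3(x) = 1 > 0

ℤ_3 = {x ∈ ℚ_3 : v_3(x) ≥ 0} and ℤ_3^× = {x ∈ ℤ_3 : v_3(x) = 0}. Here v_3(51/5) = v_3(num) − v_3(den) = 1; compare against these criteria.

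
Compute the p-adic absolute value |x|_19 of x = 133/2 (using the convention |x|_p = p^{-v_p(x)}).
|133/2|_19 = 1/19

Step 1 — compute v_19(x) by factoring powers of 19 out of the numerator and denominator: v_19(133/2) = 1. Step 2 — apply |x|_p = p^{-v_p(x)} = 19^{-1} = 1/19.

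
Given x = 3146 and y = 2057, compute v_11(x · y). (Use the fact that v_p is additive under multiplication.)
v_11(6471322) = 4

v_p(x) = 2 (factor: 3146 = 11^2 · 26); v_p(y) = 2 (factor: 2057 = 11^2 · 17). Additivity: v_p(xy) = v_p(x) + v_p(y) = 2 + 2 = 4. (Direct check: xy = 6471322 = 11^4 · (442).)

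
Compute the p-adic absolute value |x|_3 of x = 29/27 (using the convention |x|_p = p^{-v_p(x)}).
|29/27|_3 = 27

Step 1 — compute v_3(x) by factoring powers of 3 out of the numerator and denominator: v_3(29/27) = -3. Step 2 — apply |x|_p = p^{-v_p(x)} = 3^{3} = 27.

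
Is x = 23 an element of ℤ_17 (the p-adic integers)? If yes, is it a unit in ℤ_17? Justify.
x ∈ ℤ_17^× (unit); v_17(x) = 0

ℤ_17 = {x ∈ ℚ_17 : v_17(x) ≥ 0} and ℤ_17^× = {x ∈ ℤ_17 : v_17(x) = 0}. Here v_17(23) = v_17(num) − v_17(den) = 0; compare against these criteria.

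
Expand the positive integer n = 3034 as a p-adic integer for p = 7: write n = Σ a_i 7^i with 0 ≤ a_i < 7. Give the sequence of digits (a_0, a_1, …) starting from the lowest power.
(a_0, a_1, …) = (3, 6, 5, 1, 1)

Repeated division by 7 gives the digits low-to-high: 3034 = 3 + 6·7^1 + 5·7^2 + 1·7^3 + 1·7^4. Digit sequence: (3, 6, 5, 1, 1).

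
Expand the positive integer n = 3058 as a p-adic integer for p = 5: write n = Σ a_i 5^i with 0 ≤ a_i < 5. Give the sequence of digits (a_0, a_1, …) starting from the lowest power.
(a_0, a_1, …) = (3, 1, 2, 4, 4)

Repeated division by 5 gives the digits low-to-high: 3058 = 3 + 1·5^1 + 2·5^2 + 4·5^3 + 4·5^4. Digit sequence: (3, 1, 2, 4, 4).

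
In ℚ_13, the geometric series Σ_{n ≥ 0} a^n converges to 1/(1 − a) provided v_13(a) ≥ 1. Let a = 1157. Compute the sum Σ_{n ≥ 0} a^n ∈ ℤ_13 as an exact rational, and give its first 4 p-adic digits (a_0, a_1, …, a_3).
Σ a^n = 1/(1 − a) = -1/1156;  first 4 digits = (1, 11, 10, 3)

v_13(a) = 1 ≥ 1, so the series converges in ℤ_13 to 1/(1 − a) = 1/(1 − 1157) = -1/1156. Expand this rational in ℤ_13: compute digits iteratively via d_i = x_i mod 13, x_{i+1} = (x_i − d_i)/13. The first 4 digits are (1, 11, 10, 3).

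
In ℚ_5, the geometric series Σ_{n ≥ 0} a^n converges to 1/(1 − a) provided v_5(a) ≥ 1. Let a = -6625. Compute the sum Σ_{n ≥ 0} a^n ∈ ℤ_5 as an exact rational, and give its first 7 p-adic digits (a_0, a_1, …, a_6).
Σ a^n = 1/(1 − a) = 1/6626;  first 7 digits = (1, 0, 0, 2, 4, 2, 3)

v_5(a) = 3 ≥ 1, so the series converges in ℤ_5 to 1/(1 − a) = 1/(1 − (-6625)) = 1/6626. Expand this rational in ℤ_5: compute digits iteratively via d_i = x_i mod 5, x_{i+1} = (x_i − d_i)/5. The first 7 digits are (1, 0, 0, 2, 4, 2, 3).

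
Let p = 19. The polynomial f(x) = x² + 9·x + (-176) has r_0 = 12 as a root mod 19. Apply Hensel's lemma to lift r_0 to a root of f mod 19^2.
r_1 = 316 (mod 361)

Hensel: r_{i+1} = r_i − f(r_i)·(f′(r_i))^{-1} mod 19^{i+2}, f′(x) = 2x + 9. Iterate:
  r_0 = 12 (mod 19)
  r_1 = 316 (mod 361)
Final: r = 316 satisfies f(r) ≡ 0 mod 19^2.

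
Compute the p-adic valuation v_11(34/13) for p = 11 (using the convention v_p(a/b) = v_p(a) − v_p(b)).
v_11(34/13) = 0

Factor powers of 11 from the numerator and denominator of the reduced fraction: 34 = 11^0 · 34 and 13 = 11^0 · 13. Apply v_p(a/b) = v_p(a) − v_p(b): v_11(34/13) = 0 − 0 = 0.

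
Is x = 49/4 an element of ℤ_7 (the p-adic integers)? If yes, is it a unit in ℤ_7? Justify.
x ∈ ℤ_7 but not a unit; v_7(x) = 2 > 0

ℤ_7 = {x ∈ ℚ_7 : v_7(x) ≥ 0} and ℤ_7^× = {x ∈ ℤ_7 : v_7(x) = 0}. Here v_7(49/4) = v_7(num) − v_7(den) = 2; compare against these criteria.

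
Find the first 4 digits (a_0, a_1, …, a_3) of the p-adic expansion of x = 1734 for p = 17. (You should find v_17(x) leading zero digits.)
(a_0, …, a_3) = (0, 0, 6, 0)

v_17(1734) = 2, so a_0 = ... = a_1 = 0. Factor out: x = 17^2 · u with u = 6 a unit in ℤ_17. Expand u iteratively via a_{v+i} = u_i mod 17, u_{i+1} = (u_i − a_{v+i})/17:
  u_0 = 6;  a_2 = 6;  u_1 = (u_0 − 6)/17 = 0
  u_1 = 0;  a_3 = 0;  u_2 = (u_1 − 0)/17 = 0
Digits: (0, 0, 6, 0).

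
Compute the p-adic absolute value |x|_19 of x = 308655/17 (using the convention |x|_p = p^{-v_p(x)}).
|308655/17|_19 = 1/6859

Step 1 — compute v_19(x) by factoring powers of 19 out of the numerator and denominator: v_19(308655/17) = 3. Step 2 — apply |x|_p = p^{-v_p(x)} = 19^{-3} = 1/6859.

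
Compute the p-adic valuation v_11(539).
v_11(539) = 1

v_11(n) is the largest exponent k such that 11^k divides n. Factor out: 539 = 11^1 · 49. (Sign doesn't affect v_p.) So v_11(539) = 1.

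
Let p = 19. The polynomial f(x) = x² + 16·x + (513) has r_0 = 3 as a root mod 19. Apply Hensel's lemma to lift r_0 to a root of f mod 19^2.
r_1 = 174 (mod 361)

Hensel: r_{i+1} = r_i − f(r_i)·(f′(r_i))^{-1} mod 19^{i+2}, f′(x) = 2x + 16. Iterate:
  r_0 = 3 (mod 19)
  r_1 = 174 (mod 361)
Final: r = 174 satisfies f(r) ≡ 0 mod 19^2.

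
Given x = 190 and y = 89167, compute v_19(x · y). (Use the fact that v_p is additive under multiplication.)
v_19(16941730) = 4

v_p(x) = 1 (factor: 190 = 19^1 · 10); v_p(y) = 3 (factor: 89167 = 19^3 · 13). Additivity: v_p(xy) = v_p(x) + v_p(y) = 1 + 3 = 4. (Direct check: xy = 16941730 = 19^4 · (130).)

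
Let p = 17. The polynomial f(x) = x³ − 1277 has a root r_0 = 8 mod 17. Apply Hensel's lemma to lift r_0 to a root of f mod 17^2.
r_1 = 161 (mod 289)

Hensel: r_{i+1} = r_i − f(r_i)/f′(r_i) mod 17^{i+2}, where f′(x) = 3x². Iterate:
  r_0 = 8 (mod 17)
  r_1 = 161 (mod 289)
Final: r = 161 with f(r) ≡ 0 mod 17^2.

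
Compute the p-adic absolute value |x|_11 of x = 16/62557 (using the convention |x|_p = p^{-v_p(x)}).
|16/62557|_11 = 1331

Step 1 — compute v_11(x) by factoring powers of 11 out of the numerator and denominator: v_11(16/62557) = -3. Step 2 — apply |x|_p = p^{-v_p(x)} = 11^{3} = 1331.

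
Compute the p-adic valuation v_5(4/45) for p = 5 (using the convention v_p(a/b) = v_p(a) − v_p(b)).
v_5(4/45) = -1

Factor powers of 5 from the numerator and denominator of the reduced fraction: 4 = 5^0 · 4 and 45 = 5^1 · 9. Apply v_p(a/b) = v_p(a) − v_p(b): v_5(4/45) = 0 − 1 = -1.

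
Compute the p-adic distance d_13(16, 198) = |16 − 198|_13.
d_13(16, 198) = 1/13

Step 1 — x − y = 16 − 198 = -182. Step 2 — v_13(-182) = 1 (factor: -182 = −(13^1 · 14); the sign does not affect v_p). Step 3 — |x − y|_13 = 13^{-1} = 1/13.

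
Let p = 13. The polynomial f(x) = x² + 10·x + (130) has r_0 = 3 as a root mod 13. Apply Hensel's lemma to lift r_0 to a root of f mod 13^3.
r_2 = 679 (mod 2197)

Hensel: r_{i+1} = r_i − f(r_i)·(f′(r_i))^{-1} mod 13^{i+2}, f′(x) = 2x + 10. Iterate:
  r_0 = 3 (mod 13)
  r_1 = 3 (mod 169)
  r_2 = 679 (mod 2197)
Final: r = 679 satisfies f(r) ≡ 0 mod 13^3.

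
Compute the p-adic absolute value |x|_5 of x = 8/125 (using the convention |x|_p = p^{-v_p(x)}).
|8/125|_5 = 125

Step 1 — compute v_5(x) by factoring powers of 5 out of the numerator and denominator: v_5(8/125) = -3. Step 2 — apply |x|_p = p^{-v_p(x)} = 5^{3} = 125.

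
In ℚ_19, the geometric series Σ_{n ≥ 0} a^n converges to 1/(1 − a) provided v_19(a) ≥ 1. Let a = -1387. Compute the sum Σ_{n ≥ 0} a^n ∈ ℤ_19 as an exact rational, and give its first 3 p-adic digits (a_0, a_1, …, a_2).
Σ a^n = 1/(1 − a) = 1/1388;  first 3 digits = (1, 3, 5)

v_19(a) = 1 ≥ 1, so the series converges in ℤ_19 to 1/(1 − a) = 1/(1 − (-1387)) = 1/1388. Expand this rational in ℤ_19: compute digits iteratively via d_i = x_i mod 19, x_{i+1} = (x_i − d_i)/19. The first 3 digits are (1, 3, 5).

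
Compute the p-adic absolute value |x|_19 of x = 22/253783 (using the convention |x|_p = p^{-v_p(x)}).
|22/253783|_19 = 6859

Step 1 — compute v_19(x) by factoring powers of 19 out of the numerator and denominator: v_19(22/253783) = -3. Step 2 — apply |x|_p = p^{-v_p(x)} = 19^{3} = 6859.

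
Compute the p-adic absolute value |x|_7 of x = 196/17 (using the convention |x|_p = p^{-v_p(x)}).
|196/17|_7 = 1/49

Step 1 — compute v_7(x) by factoring powers of 7 out of the numerator and denominator: v_7(196/17) = 2. Step 2 — apply |x|_p = p^{-v_p(x)} = 7^{-2} = 1/49.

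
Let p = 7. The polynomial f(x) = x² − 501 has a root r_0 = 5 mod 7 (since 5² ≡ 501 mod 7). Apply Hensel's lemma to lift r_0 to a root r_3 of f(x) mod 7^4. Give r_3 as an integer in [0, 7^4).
r_3 = 1552 (mod 2401)

Hensel's recurrence: r_{i+1} = r_i − f(r_i)·(f′(r_i))^{-1} mod 7^{i+2}, with f′(x) = 2x. Iterate:
  r_0 = 5 (mod 7)
  r_1 = 33 (mod 49)
  r_2 = 180 (mod 343)
  r_3 = 1552 (mod 2401)
Final: r_3 = 1552, and one checks f(r_3) ≡ 0 mod 7^4.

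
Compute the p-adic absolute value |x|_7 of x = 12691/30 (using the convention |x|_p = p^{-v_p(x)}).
|12691/30|_7 = 1/343

Step 1 — compute v_7(x) by factoring powers of 7 out of the numerator and denominator: v_7(12691/30) = 3. Step 2 — apply |x|_p = p^{-v_p(x)} = 7^{-3} = 1/343.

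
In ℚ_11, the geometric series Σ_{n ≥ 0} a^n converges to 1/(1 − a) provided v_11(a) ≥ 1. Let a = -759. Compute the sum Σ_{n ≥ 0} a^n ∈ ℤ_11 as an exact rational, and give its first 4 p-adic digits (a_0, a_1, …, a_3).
Σ a^n = 1/(1 − a) = 1/760;  first 4 digits = (1, 8, 2, 9)

v_11(a) = 1 ≥ 1, so the series converges in ℤ_11 to 1/(1 − a) = 1/(1 − (-759)) = 1/760. Expand this rational in ℤ_11: compute digits iteratively via d_i = x_i mod 11, x_{i+1} = (x_i − d_i)/11. The first 4 digits are (1, 8, 2, 9).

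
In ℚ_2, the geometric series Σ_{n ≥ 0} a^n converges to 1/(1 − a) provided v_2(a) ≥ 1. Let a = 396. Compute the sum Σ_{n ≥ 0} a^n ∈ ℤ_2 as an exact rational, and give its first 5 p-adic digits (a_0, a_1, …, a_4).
Σ a^n = 1/(1 − a) = -1/395;  first 5 digits = (1, 0, 1, 1, 1)

v_2(a) = 2 ≥ 1, so the series converges in ℤ_2 to 1/(1 − a) = 1/(1 − 396) = -1/395. Expand this rational in ℤ_2: compute digits iteratively via d_i = x_i mod 2, x_{i+1} = (x_i − d_i)/2. The first 5 digits are (1, 0, 1, 1, 1).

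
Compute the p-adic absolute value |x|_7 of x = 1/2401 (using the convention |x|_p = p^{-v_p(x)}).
|1/2401|_7 = 2401

Step 1 — compute v_7(x) by factoring powers of 7 out of the numerator and denominator: v_7(1/2401) = -4. Step 2 — apply |x|_p = p^{-v_p(x)} = 7^{4} = 2401.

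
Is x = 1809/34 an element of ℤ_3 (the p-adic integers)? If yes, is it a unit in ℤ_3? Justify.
x ∈ ℤ_3 but not a unit; v_3(x) = 3 > 0

ℤ_3 = {x ∈ ℚ_3 : v_3(x) ≥ 0} and ℤ_3^× = {x ∈ ℤ_3 : v_3(x) = 0}. Here v_3(1809/34) = v_3(num) − v_3(den) = 3; compare against these criteria.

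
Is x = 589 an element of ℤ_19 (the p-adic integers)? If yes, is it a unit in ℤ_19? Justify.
x ∈ ℤ_19 but not a unit; v_19(x) = 1 > 0

ℤ_19 = {x ∈ ℚ_19 : v_19(x) ≥ 0} and ℤ_19^× = {x ∈ ℤ_19 : v_19(x) = 0}. Here v_19(589) = v_19(num) − v_19(den) = 1; compare against these criteria.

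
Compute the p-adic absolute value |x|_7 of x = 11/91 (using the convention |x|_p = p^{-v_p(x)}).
|11/91|_7 = 7

Step 1 — compute v_7(x) by factoring powers of 7 out of the numerator and denominator: v_7(11/91) = -1. Step 2 — apply |x|_p = p^{-v_p(x)} = 7^{1} = 7.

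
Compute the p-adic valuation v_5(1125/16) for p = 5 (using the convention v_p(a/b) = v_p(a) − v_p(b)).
v_5(1125/16) = 3

Factor powers of 5 from the numerator and denominator of the reduced fraction: 1125 = 5^3 · 9 and 16 = 5^0 · 16. Apply v_p(a/b) = v_p(a) − v_p(b): v_5(1125/16) = 3 − 0 = 3.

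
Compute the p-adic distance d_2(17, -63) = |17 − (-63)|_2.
d_2(17, -63) = 1/16

Step 1 — x − y = 17 − (-63) = 80. Step 2 — v_2(80) = 4 (factor: 80 = (2^4 · 5); the sign does not affect v_p). Step 3 — |x − y|_2 = 2^{-4} = 1/16.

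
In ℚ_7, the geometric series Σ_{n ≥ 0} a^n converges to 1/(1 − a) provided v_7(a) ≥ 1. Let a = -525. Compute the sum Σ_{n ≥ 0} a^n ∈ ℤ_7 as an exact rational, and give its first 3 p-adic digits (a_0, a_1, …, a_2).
Σ a^n = 1/(1 − a) = 1/526;  first 3 digits = (1, 2, 0)

v_7(a) = 1 ≥ 1, so the series converges in ℤ_7 to 1/(1 − a) = 1/(1 − (-525)) = 1/526. Expand this rational in ℤ_7: compute digits iteratively via d_i = x_i mod 7, x_{i+1} = (x_i − d_i)/7. The first 3 digits are (1, 2, 0).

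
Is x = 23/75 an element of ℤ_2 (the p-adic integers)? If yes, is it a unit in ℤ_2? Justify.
x ∈ ℤ_2^× (unit); v_2(x) = 0

ℤ_2 = {x ∈ ℚ_2 : v_2(x) ≥ 0} and ℤ_2^× = {x ∈ ℤ_2 : v_2(x) = 0}. Here v_2(23/75) = v_2(num) − v_2(den) = 0; compare against these criteria.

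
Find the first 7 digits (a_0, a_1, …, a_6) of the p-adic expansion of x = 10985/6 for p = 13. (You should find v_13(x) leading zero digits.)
(a_0, …, a_6) = (0, 0, 0, 3, 2, 2, 2)

v_13(10985/6) = 3, so a_0 = ... = a_2 = 0. Factor out: x = 13^3 · u with u = 5/6 a unit in ℤ_13. Expand u iteratively via a_{v+i} = u_i mod 13, u_{i+1} = (u_i − a_{v+i})/13:
  u_0 = 5/6;  a_3 = 3;  u_1 = (u_0 − 3)/13 = -1/6
  u_1 = -1/6;  a_4 = 2;  u_2 = (u_1 − 2)/13 = -1/6
  u_2 = -1/6;  a_5 = 2;  u_3 = (u_2 − 2)/13 = -1/6
  u_3 = -1/6;  a_6 = 2;  u_4 = (u_3 − 2)/13 = -1/6
Digits: (0, 0, 0, 3, 2, 2, 2).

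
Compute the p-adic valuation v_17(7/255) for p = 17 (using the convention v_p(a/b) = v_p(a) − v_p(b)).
v_17(7/255) = -1

Factor powers of 17 from the numerator and denominator of the reduced fraction: 7 = 17^0 · 7 and 255 = 17^1 · 15. Apply v_p(a/b) = v_p(a) − v_p(b): v_17(7/255) = 0 − 1 = -1.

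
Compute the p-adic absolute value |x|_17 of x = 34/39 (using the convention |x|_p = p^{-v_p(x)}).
|34/39|_17 = 1/17

Step 1 — compute v_17(x) by factoring powers of 17 out of the numerator and denominator: v_17(34/39) = 1. Step 2 — apply |x|_p = p^{-v_p(x)} = 17^{-1} = 1/17.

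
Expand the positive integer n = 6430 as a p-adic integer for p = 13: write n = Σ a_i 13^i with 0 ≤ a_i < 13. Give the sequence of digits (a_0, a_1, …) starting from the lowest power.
(a_0, a_1, …) = (8, 0, 12, 2)

Repeated division by 13 gives the digits low-to-high: 6430 = 8 + 12·13^2 + 2·13^3. Digit sequence: (8, 0, 12, 2).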